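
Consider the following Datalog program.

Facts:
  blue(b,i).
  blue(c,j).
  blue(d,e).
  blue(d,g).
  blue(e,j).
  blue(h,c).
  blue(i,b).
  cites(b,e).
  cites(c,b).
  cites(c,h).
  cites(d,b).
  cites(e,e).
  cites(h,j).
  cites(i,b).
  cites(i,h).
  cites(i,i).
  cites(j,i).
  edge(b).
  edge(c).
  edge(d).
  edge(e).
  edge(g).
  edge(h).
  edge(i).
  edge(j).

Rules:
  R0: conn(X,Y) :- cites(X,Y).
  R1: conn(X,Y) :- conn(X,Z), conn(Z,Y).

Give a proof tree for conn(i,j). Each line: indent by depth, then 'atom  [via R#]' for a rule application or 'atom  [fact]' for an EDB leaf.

round 1: derive conn(b,e) via R0 from cites(b,e)
round 1: derive conn(c,b) via R0 from cites(c,b)
round 1: derive conn(c,h) via R0 from cites(c,h)
round 1: derive conn(d,b) via R0 from cites(d,b)
round 1: derive conn(e,e) via R0 from cites(e,e)
round 1: derive conn(h,j) via R0 from cites(h,j)
round 1: derive conn(i,b) via R0 from cites(i,b)
round 1: derive conn(i,h) via R0 from cites(i,h)
round 1: derive conn(i,i) via R0 from cites(i,i)
round 1: derive conn(j,i) via R0 from cites(j,i)
round 2: derive conn(c,e) via R1 from conn(c,b), conn(b,e)
round 2: derive conn(c,j) via R1 from conn(c,h), conn(h,j)
round 2: derive conn(d,e) via R1 from conn(d,b), conn(b,e)
round 2: derive conn(h,i) via R1 from conn(h,j), conn(j,i)
round 2: derive conn(i,e) via R1 from conn(i,b), conn(b,e)
round 2: derive conn(i,j) via R1 from conn(i,h), conn(h,j)
round 2: derive conn(j,b) via R1 from conn(j,i), conn(i,b)
round 2: derive conn(j,h) via R1 from conn(j,i), conn(i,h)
round 3: derive conn(c,i) via R1 from conn(c,h), conn(h,i)
round 3: derive conn(h,b) via R1 from conn(h,i), conn(i,b)
round 3: derive conn(h,e) via R1 from conn(h,i), conn(i,e)
round 3: derive conn(h,h) via R1 from conn(h,i), conn(i,h)
round 3: derive conn(j,e) via R1 from conn(j,b), conn(b,e)
round 3: derive conn(j,j) via R1 from conn(j,h), conn(h,j)

conn(i,j)  [via R1]
  conn(i,h)  [via R0]
    cites(i,h)  [fact]
  conn(h,j)  [via R0]
    cites(h,j)  [fact]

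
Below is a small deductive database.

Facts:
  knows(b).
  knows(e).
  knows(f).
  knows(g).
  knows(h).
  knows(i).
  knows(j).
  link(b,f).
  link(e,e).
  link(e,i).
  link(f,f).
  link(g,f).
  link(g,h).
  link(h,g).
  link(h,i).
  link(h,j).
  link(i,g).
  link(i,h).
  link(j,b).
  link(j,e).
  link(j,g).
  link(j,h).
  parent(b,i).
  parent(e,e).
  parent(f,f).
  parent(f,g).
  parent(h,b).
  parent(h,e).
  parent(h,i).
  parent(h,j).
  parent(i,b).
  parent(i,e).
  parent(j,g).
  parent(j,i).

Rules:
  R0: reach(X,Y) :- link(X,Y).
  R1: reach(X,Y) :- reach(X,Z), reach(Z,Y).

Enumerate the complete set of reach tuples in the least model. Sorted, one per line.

reach(b,f)
reach(e,b)
reach(e,e)
reach(e,f)
reach(e,g)
reach(e,h)
reach(e,i)
reach(e,j)
reach(f,f)
reach(g,b)
reach(g,e)
reach(g,f)
reach(g,g)
reach(g,h)
reach(g,i)
reach(g,j)
reach(h,b)
reach(h,e)
reach(h,f)
reach(h,g)
reach(h,h)
reach(h,i)
reach(h,j)
reach(i,b)
reach(i,e)
reach(i,f)
reach(i,g)
reach(i,h)
reach(i,i)
reach(i,j)
reach(j,b)
reach(j,e)
reach(j,f)
reach(j,g)
reach(j,h)
reach(j,i)
reach(j,j)

round 1: derive reach(b,f) via R0 from link(b,f)
round 1: derive reach(e,e) via R0 from link(e,e)
round 1: derive reach(e,i) via R0 from link(e,i)
round 1: derive reach(f,f) via R0 from link(f,f)
round 1: derive reach(g,f) via R0 from link(g,f)
round 1: derive reach(g,h) via R0 from link(g,h)
round 1: derive reach(h,g) via R0 from link(h,g)
round 1: derive reach(h,i) via R0 from link(h,i)
round 1: derive reach(h,j) via R0 from link(h,j)
round 1: derive reach(i,g) via R0 from link(i,g)
round 1: derive reach(i,h) via R0 from link(i,h)
round 1: derive reach(j,b) via R0 from link(j,b)
round 1: derive reach(j,e) via R0 from link(j,e)
round 1: derive reach(j,g) via R0 from link(j,g)
round 1: derive reach(j,h) via R0 from link(j,h)
round 2: derive reach(e,g) via R1 from reach(e,i), reach(i,g)
round 2: derive reach(e,h) via R1 from reach(e,i), reach(i,h)
round 2: derive reach(g,g) via R1 from reach(g,h), reach(h,g)
round 2: derive reach(g,i) via R1 from reach(g,h), reach(h,i)
round 2: derive reach(g,j) via R1 from reach(g,h), reach(h,j)
round 2: derive reach(h,b) via R1 from reach(h,j), reach(j,b)
round 2: derive reach(h,e) via R1 from reach(h,j), reach(j,e)
round 2: derive reach(h,f) via R1 from reach(h,g), reach(g,f)
round 2: derive reach(h,h) via R1 from reach(h,g), reach(g,h)
round 2: derive reach(i,f) via R1 from reach(i,g), reach(g,f)
round 2: derive reach(i,i) via R1 from reach(i,h), reach(h,i)
round 2: derive reach(i,j) via R1 from reach(i,h), reach(h,j)
round 2: derive reach(j,f) via R1 from reach(j,b), reach(b,f)
round 2: derive reach(j,i) via R1 from reach(j,e), reach(e,i)
round 2: derive reach(j,j) via R1 from reach(j,h), reach(h,j)
round 3: derive reach(e,b) via R1 from reach(e,h), reach(h,b)
round 3: derive reach(e,f) via R1 from reach(e,g), reach(g,f)
round 3: derive reach(e,j) via R1 from reach(e,g), reach(g,j)
round 3: derive reach(g,b) via R1 from reach(g,h), reach(h,b)
round 3: derive reach(g,e) via R1 from reach(g,h), reach(h,e)
round 3: derive reach(i,b) via R1 from reach(i,h), reach(h,b)
round 3: derive reach(i,e) via R1 from reach(i,h), reach(h,e)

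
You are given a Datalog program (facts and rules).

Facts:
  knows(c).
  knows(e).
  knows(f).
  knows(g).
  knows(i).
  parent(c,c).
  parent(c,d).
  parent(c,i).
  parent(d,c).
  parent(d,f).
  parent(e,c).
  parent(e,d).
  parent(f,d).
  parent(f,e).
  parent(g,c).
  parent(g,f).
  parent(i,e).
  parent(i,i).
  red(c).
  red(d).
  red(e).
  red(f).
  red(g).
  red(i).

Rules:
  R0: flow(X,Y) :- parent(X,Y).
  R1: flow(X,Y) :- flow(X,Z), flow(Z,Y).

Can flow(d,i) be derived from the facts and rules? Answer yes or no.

yes

round 1: derive flow(c,c) via R0 from parent(c,c)
round 1: derive flow(c,d) via R0 from parent(c,d)
round 1: derive flow(c,i) via R0 from parent(c,i)
round 1: derive flow(d,c) via R0 from parent(d,c)
round 1: derive flow(d,f) via R0 from parent(d,f)
round 1: derive flow(e,c) via R0 from parent(e,c)
round 1: derive flow(e,d) via R0 from parent(e,d)
round 1: derive flow(f,d) via R0 from parent(f,d)
round 1: derive flow(f,e) via R0 from parent(f,e)
round 1: derive flow(g,c) via R0 from parent(g,c)
round 1: derive flow(g,f) via R0 from parent(g,f)
round 1: derive flow(i,e) via R0 from parent(i,e)
round 1: derive flow(i,i) via R0 from parent(i,i)
round 2: derive flow(c,e) via R1 from flow(c,i), flow(i,e)
round 2: derive flow(c,f) via R1 from flow(c,d), flow(d,f)
round 2: derive flow(d,d) via R1 from flow(d,c), flow(c,d)
round 2: derive flow(d,e) via R1 from flow(d,f), flow(f,e)
round 2: derive flow(d,i) via R1 from flow(d,c), flow(c,i)
round 2: derive flow(e,f) via R1 from flow(e,d), flow(d,f)
round 2: derive flow(e,i) via R1 from flow(e,c), flow(c,i)
round 2: derive flow(f,c) via R1 from flow(f,d), flow(d,c)
round 2: derive flow(f,f) via R1 from flow(f,d), flow(d,f)
round 2: derive flow(g,d) via R1 from flow(g,c), flow(c,d)
round 2: derive flow(g,e) via R1 from flow(g,f), flow(f,e)
round 2: derive flow(g,i) via R1 from flow(g,c), flow(c,i)
round 2: derive flow(i,c) via R1 from flow(i,e), flow(e,c)
round 2: derive flow(i,d) via R1 from flow(i,e), flow(e,d)
round 3: derive flow(e,e) via R1 from flow(e,c), flow(c,e)
round 3: derive flow(f,i) via R1 from flow(f,c), flow(c,i)
round 3: derive flow(i,f) via R1 from flow(i,c), flow(c,f)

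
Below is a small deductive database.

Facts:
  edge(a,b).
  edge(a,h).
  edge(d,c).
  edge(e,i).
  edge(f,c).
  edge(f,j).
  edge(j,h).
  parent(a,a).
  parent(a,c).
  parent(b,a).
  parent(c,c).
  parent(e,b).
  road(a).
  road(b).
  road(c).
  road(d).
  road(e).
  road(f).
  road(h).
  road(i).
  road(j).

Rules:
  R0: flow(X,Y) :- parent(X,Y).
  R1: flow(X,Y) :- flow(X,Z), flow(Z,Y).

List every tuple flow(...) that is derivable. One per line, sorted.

round 1: derive flow(a,a) via R0 from parent(a,a)
round 1: derive flow(a,c) via R0 from parent(a,c)
round 1: derive flow(b,a) via R0 from parent(b,a)
round 1: derive flow(c,c) via R0 from parent(c,c)
round 1: derive flow(e,b) via R0 from parent(e,b)
round 2: derive flow(b,c) via R1 from flow(b,a), flow(a,c)
round 2: derive flow(e,a) via R1 from flow(e,b), flow(b,a)
round 3: derive flow(e,c) via R1 from flow(e,a), flow(a,c)

flow(a,a)
flow(a,c)
flow(b,a)
flow(b,c)
flow(c,c)
flow(e,a)
flow(e,b)
flow(e,c)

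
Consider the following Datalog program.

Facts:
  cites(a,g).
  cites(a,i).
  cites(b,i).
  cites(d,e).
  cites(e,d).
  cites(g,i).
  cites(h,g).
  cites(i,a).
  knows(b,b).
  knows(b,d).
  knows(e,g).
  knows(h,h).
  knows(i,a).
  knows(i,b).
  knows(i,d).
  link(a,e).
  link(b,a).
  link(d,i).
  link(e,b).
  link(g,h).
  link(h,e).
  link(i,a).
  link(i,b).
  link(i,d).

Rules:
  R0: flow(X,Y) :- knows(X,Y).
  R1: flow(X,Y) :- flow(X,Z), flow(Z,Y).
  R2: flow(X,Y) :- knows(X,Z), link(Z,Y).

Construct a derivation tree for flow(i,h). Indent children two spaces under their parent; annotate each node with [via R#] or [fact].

round 1: derive flow(b,b) via R0 from knows(b,b)
round 1: derive flow(b,d) via R0 from knows(b,d)
round 1: derive flow(e,g) via R0 from knows(e,g)
round 1: derive flow(h,h) via R0 from knows(h,h)
round 1: derive flow(i,a) via R0 from knows(i,a)
round 1: derive flow(i,b) via R0 from knows(i,b)
round 1: derive flow(i,d) via R0 from knows(i,d)
round 1: derive flow(b,a) via R2 from knows(b,b), link(b,a)
round 1: derive flow(b,i) via R2 from knows(b,d), link(d,i)
round 1: derive flow(e,h) via R2 from knows(e,g), link(g,h)
round 1: derive flow(h,e) via R2 from knows(h,h), link(h,e)
round 1: derive flow(i,e) via R2 from knows(i,a), link(a,e)
round 1: derive flow(i,i) via R2 from knows(i,d), link(d,i)
round 2: derive flow(b,e) via R1 from flow(b,i), flow(i,e)
round 2: derive flow(e,e) via R1 from flow(e,h), flow(h,e)
round 2: derive flow(h,g) via R1 from flow(h,e), flow(e,g)
round 2: derive flow(i,g) via R1 from flow(i,e), flow(e,g)
round 2: derive flow(i,h) via R1 from flow(i,e), flow(e,h)
round 3: derive flow(b,g) via R1 from flow(b,e), flow(e,g)
round 3: derive flow(b,h) via R1 from flow(b,e), flow(e,h)

flow(i,h)  [via R1]
  flow(i,e)  [via R2]
    knows(i,a)  [fact]
    link(a,e)  [fact]
  flow(e,h)  [via R2]
    knows(e,g)  [fact]
    link(g,h)  [fact]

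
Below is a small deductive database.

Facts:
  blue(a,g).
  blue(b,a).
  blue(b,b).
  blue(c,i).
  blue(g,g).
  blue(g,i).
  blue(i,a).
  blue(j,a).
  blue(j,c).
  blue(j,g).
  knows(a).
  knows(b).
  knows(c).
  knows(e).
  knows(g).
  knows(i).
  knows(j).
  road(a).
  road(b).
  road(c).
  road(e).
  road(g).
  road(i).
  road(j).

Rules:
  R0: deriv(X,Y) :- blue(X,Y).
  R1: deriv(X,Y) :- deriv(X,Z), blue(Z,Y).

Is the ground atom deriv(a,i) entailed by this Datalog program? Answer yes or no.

yes

round 1: derive deriv(a,g) via R0 from blue(a,g)
round 1: derive deriv(b,a) via R0 from blue(b,a)
round 1: derive deriv(b,b) via R0 from blue(b,b)
round 1: derive deriv(c,i) via R0 from blue(c,i)
round 1: derive deriv(g,g) via R0 from blue(g,g)
round 1: derive deriv(g,i) via R0 from blue(g,i)
round 1: derive deriv(i,a) via R0 from blue(i,a)
round 1: derive deriv(j,a) via R0 from blue(j,a)
round 1: derive deriv(j,c) via R0 from blue(j,c)
round 1: derive deriv(j,g) via R0 from blue(j,g)
round 2: derive deriv(a,i) via R1 from deriv(a,g), blue(g,i)
round 2: derive deriv(b,g) via R1 from deriv(b,a), blue(a,g)
round 2: derive deriv(c,a) via R1 from deriv(c,i), blue(i,a)
round 2: derive deriv(g,a) via R1 from deriv(g,i), blue(i,a)
round 2: derive deriv(i,g) via R1 from deriv(i,a), blue(a,g)
round 2: derive deriv(j,i) via R1 from deriv(j,c), blue(c,i)
round 3: derive deriv(a,a) via R1 from deriv(a,i), blue(i,a)
round 3: derive deriv(b,i) via R1 from deriv(b,g), blue(g,i)
round 3: derive deriv(c,g) via R1 from deriv(c,a), blue(a,g)
round 3: derive deriv(i,i) via R1 from deriv(i,g), blue(g,i)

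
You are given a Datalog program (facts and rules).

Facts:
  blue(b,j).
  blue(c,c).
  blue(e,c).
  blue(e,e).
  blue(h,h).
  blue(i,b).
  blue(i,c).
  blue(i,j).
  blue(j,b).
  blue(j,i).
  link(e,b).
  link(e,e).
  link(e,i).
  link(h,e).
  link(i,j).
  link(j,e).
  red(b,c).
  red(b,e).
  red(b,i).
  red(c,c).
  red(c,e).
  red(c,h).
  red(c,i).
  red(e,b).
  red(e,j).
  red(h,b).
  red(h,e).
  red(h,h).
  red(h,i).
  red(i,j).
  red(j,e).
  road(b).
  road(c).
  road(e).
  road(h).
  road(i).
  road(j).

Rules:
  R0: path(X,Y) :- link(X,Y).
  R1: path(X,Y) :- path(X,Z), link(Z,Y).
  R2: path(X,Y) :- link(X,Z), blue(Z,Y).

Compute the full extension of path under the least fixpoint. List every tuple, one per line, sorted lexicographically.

path(e,b)
path(e,c)
path(e,e)
path(e,i)
path(e,j)
path(h,b)
path(h,c)
path(h,e)
path(h,i)
path(h,j)
path(i,b)
path(i,e)
path(i,i)
path(i,j)
path(j,b)
path(j,c)
path(j,e)
path(j,i)
path(j,j)

round 1: derive path(e,b) via R0 from link(e,b)
round 1: derive path(e,e) via R0 from link(e,e)
round 1: derive path(e,i) via R0 from link(e,i)
round 1: derive path(h,e) via R0 from link(h,e)
round 1: derive path(i,j) via R0 from link(i,j)
round 1: derive path(j,e) via R0 from link(j,e)
round 1: derive path(e,c) via R2 from link(e,e), blue(e,c)
round 1: derive path(e,j) via R2 from link(e,b), blue(b,j)
round 1: derive path(h,c) via R2 from link(h,e), blue(e,c)
round 1: derive path(i,b) via R2 from link(i,j), blue(j,b)
round 1: derive path(i,i) via R2 from link(i,j), blue(j,i)
round 1: derive path(j,c) via R2 from link(j,e), blue(e,c)
round 2: derive path(h,b) via R1 from path(h,e), link(e,b)
round 2: derive path(h,i) via R1 from path(h,e), link(e,i)
round 2: derive path(i,e) via R1 from path(i,j), link(j,e)
round 2: derive path(j,b) via R1 from path(j,e), link(e,b)
round 2: derive path(j,i) via R1 from path(j,e), link(e,i)
round 3: derive path(h,j) via R1 from path(h,i), link(i,j)
round 3: derive path(j,j) via R1 from path(j,i), link(i,j)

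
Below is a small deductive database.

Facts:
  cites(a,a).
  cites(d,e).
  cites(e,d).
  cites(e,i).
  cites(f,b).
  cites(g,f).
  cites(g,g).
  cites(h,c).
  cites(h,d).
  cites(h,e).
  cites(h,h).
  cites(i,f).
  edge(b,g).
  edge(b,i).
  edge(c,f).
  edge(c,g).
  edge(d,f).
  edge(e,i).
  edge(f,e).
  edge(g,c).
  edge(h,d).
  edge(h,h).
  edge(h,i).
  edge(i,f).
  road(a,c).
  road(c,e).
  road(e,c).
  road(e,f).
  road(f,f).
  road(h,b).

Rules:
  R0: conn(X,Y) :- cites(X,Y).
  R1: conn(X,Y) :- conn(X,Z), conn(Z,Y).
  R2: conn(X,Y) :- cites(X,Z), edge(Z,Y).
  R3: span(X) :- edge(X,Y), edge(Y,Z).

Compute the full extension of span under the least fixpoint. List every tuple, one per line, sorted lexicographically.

round 1: derive span(b) via R3 from edge(b,g), edge(g,c)
round 1: derive span(c) via R3 from edge(c,f), edge(f,e)
round 1: derive span(d) via R3 from edge(d,f), edge(f,e)
round 1: derive span(e) via R3 from edge(e,i), edge(i,f)
round 1: derive span(f) via R3 from edge(f,e), edge(e,i)
round 1: derive span(g) via R3 from edge(g,c), edge(c,f)
round 1: derive span(h) via R3 from edge(h,d), edge(d,f)
round 1: derive span(i) via R3 from edge(i,f), edge(f,e)

span(b)
span(c)
span(d)
span(e)
span(f)
span(g)
span(h)
span(i)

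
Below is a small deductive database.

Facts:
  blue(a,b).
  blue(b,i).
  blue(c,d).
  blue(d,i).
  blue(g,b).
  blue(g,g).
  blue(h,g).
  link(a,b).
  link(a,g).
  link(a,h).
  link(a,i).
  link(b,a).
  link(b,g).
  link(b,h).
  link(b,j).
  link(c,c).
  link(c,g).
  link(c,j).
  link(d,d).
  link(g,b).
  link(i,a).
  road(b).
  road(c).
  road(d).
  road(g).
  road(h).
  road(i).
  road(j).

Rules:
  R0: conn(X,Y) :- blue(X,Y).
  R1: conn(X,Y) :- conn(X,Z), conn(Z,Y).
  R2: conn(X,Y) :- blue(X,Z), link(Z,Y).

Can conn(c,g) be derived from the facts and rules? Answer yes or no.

round 1: derive conn(a,b) via R0 from blue(a,b)
round 1: derive conn(b,i) via R0 from blue(b,i)
round 1: derive conn(c,d) via R0 from blue(c,d)
round 1: derive conn(d,i) via R0 from blue(d,i)
round 1: derive conn(g,b) via R0 from blue(g,b)
round 1: derive conn(g,g) via R0 from blue(g,g)
round 1: derive conn(h,g) via R0 from blue(h,g)
round 1: derive conn(a,a) via R2 from blue(a,b), link(b,a)
round 1: derive conn(a,g) via R2 from blue(a,b), link(b,g)
round 1: derive conn(a,h) via R2 from blue(a,b), link(b,h)
round 1: derive conn(a,j) via R2 from blue(a,b), link(b,j)
round 1: derive conn(b,a) via R2 from blue(b,i), link(i,a)
round 1: derive conn(d,a) via R2 from blue(d,i), link(i,a)
round 1: derive conn(g,a) via R2 from blue(g,b), link(b,a)
round 1: derive conn(g,h) via R2 from blue(g,b), link(b,h)
round 1: derive conn(g,j) via R2 from blue(g,b), link(b,j)
round 1: derive conn(h,b) via R2 from blue(h,g), link(g,b)
round 2: derive conn(a,i) via R1 from conn(a,b), conn(b,i)
round 2: derive conn(b,b) via R1 from conn(b,a), conn(a,b)
round 2: derive conn(b,g) via R1 from conn(b,a), conn(a,g)
round 2: derive conn(b,h) via R1 from conn(b,a), conn(a,h)
round 2: derive conn(b,j) via R1 from conn(b,a), conn(a,j)
round 2: derive conn(c,a) via R1 from conn(c,d), conn(d,a)
round 2: derive conn(c,i) via R1 from conn(c,d), conn(d,i)
round 2: derive conn(d,b) via R1 from conn(d,a), conn(a,b)
round 2: derive conn(d,g) via R1 from conn(d,a), conn(a,g)
round 2: derive conn(d,h) via R1 from conn(d,a), conn(a,h)
round 2: derive conn(d,j) via R1 from conn(d,a), conn(a,j)
round 2: derive conn(g,i) via R1 from conn(g,b), conn(b,i)
round 2: derive conn(h,a) via R1 from conn(h,b), conn(b,a)
round 2: derive conn(h,h) via R1 from conn(h,g), conn(g,h)
round 2: derive conn(h,i) via R1 from conn(h,b), conn(b,i)
round 2: derive conn(h,j) via R1 from conn(h,g), conn(g,j)
round 3: derive conn(c,b) via R1 from conn(c,a), conn(a,b)
round 3: derive conn(c,g) via R1 from conn(c,a), conn(a,g)
round 3: derive conn(c,h) via R1 from conn(c,a), conn(a,h)
round 3: derive conn(c,j) via R1 from conn(c,a), conn(a,j)

yes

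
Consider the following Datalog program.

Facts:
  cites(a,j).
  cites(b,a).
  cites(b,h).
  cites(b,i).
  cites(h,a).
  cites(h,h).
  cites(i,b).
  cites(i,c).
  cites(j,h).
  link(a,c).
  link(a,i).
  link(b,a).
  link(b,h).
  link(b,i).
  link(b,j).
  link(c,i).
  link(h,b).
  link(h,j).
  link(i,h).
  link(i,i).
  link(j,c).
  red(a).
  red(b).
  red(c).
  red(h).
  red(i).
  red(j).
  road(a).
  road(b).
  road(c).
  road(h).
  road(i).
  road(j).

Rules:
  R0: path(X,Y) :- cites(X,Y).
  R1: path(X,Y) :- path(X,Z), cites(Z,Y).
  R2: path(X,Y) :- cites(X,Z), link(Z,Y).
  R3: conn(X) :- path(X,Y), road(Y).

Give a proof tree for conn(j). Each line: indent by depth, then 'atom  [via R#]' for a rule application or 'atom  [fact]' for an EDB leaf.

conn(j)  [via R3]
  path(j,b)  [via R2]
    cites(j,h)  [fact]
    link(h,b)  [fact]
  road(b)  [fact]

round 1: derive path(a,j) via R0 from cites(a,j)
round 1: derive path(b,a) via R0 from cites(b,a)
round 1: derive path(b,h) via R0 from cites(b,h)
round 1: derive path(b,i) via R0 from cites(b,i)
round 1: derive path(h,a) via R0 from cites(h,a)
round 1: derive path(h,h) via R0 from cites(h,h)
round 1: derive path(i,b) via R0 from cites(i,b)
round 1: derive path(i,c) via R0 from cites(i,c)
round 1: derive path(j,h) via R0 from cites(j,h)
round 1: derive path(a,c) via R2 from cites(a,j), link(j,c)
round 1: derive path(b,b) via R2 from cites(b,h), link(h,b)
round 1: derive path(b,c) via R2 from cites(b,a), link(a,c)
round 1: derive path(b,j) via R2 from cites(b,h), link(h,j)
round 1: derive path(h,b) via R2 from cites(h,h), link(h,b)
round 1: derive path(h,c) via R2 from cites(h,a), link(a,c)
round 1: derive path(h,i) via R2 from cites(h,a), link(a,i)
round 1: derive path(h,j) via R2 from cites(h,h), link(h,j)
round 1: derive path(i,a) via R2 from cites(i,b), link(b,a)
round 1: derive path(i,h) via R2 from cites(i,b), link(b,h)
round 1: derive path(i,i) via R2 from cites(i,b), link(b,i)
round 1: derive path(i,j) via R2 from cites(i,b), link(b,j)
round 1: derive path(j,b) via R2 from cites(j,h), link(h,b)
round 1: derive path(j,j) via R2 from cites(j,h), link(h,j)
round 2: derive path(a,h) via R1 from path(a,j), cites(j,h)
round 2: derive path(j,a) via R1 from path(j,b), cites(b,a)
round 2: derive path(j,i) via R1 from path(j,b), cites(b,i)
round 2: derive conn(a) via R3 from path(a,c), road(c)
round 2: derive conn(b) via R3 from path(b,a), road(a)
round 2: derive conn(h) via R3 from path(h,a), road(a)
round 2: derive conn(i) via R3 from path(i,a), road(a)
round 2: derive conn(j) via R3 from path(j,b), road(b)
round 3: derive path(a,a) via R1 from path(a,h), cites(h,a)
round 3: derive path(j,c) via R1 from path(j,i), cites(i,c)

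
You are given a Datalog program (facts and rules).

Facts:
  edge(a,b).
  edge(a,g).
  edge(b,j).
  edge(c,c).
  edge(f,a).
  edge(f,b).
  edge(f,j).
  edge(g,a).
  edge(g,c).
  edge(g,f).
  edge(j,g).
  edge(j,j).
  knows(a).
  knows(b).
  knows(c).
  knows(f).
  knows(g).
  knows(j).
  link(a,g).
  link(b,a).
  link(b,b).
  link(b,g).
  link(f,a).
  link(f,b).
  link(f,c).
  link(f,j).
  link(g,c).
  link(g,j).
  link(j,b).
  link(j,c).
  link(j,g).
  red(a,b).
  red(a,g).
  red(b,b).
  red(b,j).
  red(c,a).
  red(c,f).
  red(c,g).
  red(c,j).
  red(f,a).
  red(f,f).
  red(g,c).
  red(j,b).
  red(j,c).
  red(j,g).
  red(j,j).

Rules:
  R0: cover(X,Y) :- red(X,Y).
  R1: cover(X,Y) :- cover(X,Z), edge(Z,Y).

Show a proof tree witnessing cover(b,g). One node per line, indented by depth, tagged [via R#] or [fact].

round 1: derive cover(a,b) via R0 from red(a,b)
round 1: derive cover(a,g) via R0 from red(a,g)
round 1: derive cover(b,b) via R0 from red(b,b)
round 1: derive cover(b,j) via R0 from red(b,j)
round 1: derive cover(c,a) via R0 from red(c,a)
round 1: derive cover(c,f) via R0 from red(c,f)
round 1: derive cover(c,g) via R0 from red(c,g)
round 1: derive cover(c,j) via R0 from red(c,j)
round 1: derive cover(f,a) via R0 from red(f,a)
round 1: derive cover(f,f) via R0 from red(f,f)
round 1: derive cover(g,c) via R0 from red(g,c)
round 1: derive cover(j,b) via R0 from red(j,b)
round 1: derive cover(j,c) via R0 from red(j,c)
round 1: derive cover(j,g) via R0 from red(j,g)
round 1: derive cover(j,j) via R0 from red(j,j)
round 2: derive cover(a,a) via R1 from cover(a,g), edge(g,a)
round 2: derive cover(a,c) via R1 from cover(a,g), edge(g,c)
round 2: derive cover(a,f) via R1 from cover(a,g), edge(g,f)
round 2: derive cover(a,j) via R1 from cover(a,b), edge(b,j)
round 2: derive cover(b,g) via R1 from cover(b,j), edge(j,g)
round 2: derive cover(c,b) via R1 from cover(c,a), edge(a,b)
round 2: derive cover(c,c) via R1 from cover(c,g), edge(g,c)
round 2: derive cover(f,b) via R1 from cover(f,a), edge(a,b)
round 2: derive cover(f,g) via R1 from cover(f,a), edge(a,g)
round 2: derive cover(f,j) via R1 from cover(f,f), edge(f,j)
round 2: derive cover(j,a) via R1 from cover(j,g), edge(g,a)
round 2: derive cover(j,f) via R1 from cover(j,g), edge(g,f)
round 3: derive cover(b,a) via R1 from cover(b,g), edge(g,a)
round 3: derive cover(b,c) via R1 from cover(b,g), edge(g,c)
round 3: derive cover(b,f) via R1 from cover(b,g), edge(g,f)
round 3: derive cover(f,c) via R1 from cover(f,g), edge(g,c)

cover(b,g)  [via R1]
  cover(b,j)  [via R0]
    red(b,j)  [fact]
  edge(j,g)  [fact]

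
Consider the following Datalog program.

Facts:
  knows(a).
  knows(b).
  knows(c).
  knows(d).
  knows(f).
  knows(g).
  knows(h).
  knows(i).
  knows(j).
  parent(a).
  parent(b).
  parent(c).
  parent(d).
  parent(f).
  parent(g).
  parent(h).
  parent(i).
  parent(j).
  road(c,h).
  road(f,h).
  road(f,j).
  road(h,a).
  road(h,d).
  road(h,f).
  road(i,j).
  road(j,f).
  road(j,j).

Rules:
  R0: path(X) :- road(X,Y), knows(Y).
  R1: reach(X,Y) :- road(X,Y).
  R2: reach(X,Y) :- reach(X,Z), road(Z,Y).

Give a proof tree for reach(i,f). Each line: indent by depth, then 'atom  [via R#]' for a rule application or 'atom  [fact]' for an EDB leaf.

round 1: derive reach(c,h) via R1 from road(c,h)
round 1: derive reach(f,h) via R1 from road(f,h)
round 1: derive reach(f,j) via R1 from road(f,j)
round 1: derive reach(h,a) via R1 from road(h,a)
round 1: derive reach(h,d) via R1 from road(h,d)
round 1: derive reach(h,f) via R1 from road(h,f)
round 1: derive reach(i,j) via R1 from road(i,j)
round 1: derive reach(j,f) via R1 from road(j,f)
round 1: derive reach(j,j) via R1 from road(j,j)
round 2: derive reach(c,a) via R2 from reach(c,h), road(h,a)
round 2: derive reach(c,d) via R2 from reach(c,h), road(h,d)
round 2: derive reach(c,f) via R2 from reach(c,h), road(h,f)
round 2: derive reach(f,a) via R2 from reach(f,h), road(h,a)
round 2: derive reach(f,d) via R2 from reach(f,h), road(h,d)
round 2: derive reach(f,f) via R2 from reach(f,h), road(h,f)
round 2: derive reach(h,h) via R2 from reach(h,f), road(f,h)
round 2: derive reach(h,j) via R2 from reach(h,f), road(f,j)
round 2: derive reach(i,f) via R2 from reach(i,j), road(j,f)
round 2: derive reach(j,h) via R2 from reach(j,f), road(f,h)
round 3: derive reach(c,j) via R2 from reach(c,f), road(f,j)
round 3: derive reach(i,h) via R2 from reach(i,f), road(f,h)
round 3: derive reach(j,a) via R2 from reach(j,h), road(h,a)
round 3: derive reach(j,d) via R2 from reach(j,h), road(h,d)
round 4: derive reach(i,a) via R2 from reach(i,h), road(h,a)
round 4: derive reach(i,d) via R2 from reach(i,h), road(h,d)

reach(i,f)  [via R2]
  reach(i,j)  [via R1]
    road(i,j)  [fact]
  road(j,f)  [fact]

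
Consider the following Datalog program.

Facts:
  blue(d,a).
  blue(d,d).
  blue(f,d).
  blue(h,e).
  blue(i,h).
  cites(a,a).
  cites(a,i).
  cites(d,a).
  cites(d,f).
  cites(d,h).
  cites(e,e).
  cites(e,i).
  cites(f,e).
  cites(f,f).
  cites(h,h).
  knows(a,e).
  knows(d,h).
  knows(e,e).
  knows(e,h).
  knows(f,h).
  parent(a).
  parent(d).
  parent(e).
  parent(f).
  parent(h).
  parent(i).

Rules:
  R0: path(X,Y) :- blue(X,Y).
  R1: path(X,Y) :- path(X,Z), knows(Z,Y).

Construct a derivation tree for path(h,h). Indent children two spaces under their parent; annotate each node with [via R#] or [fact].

round 1: derive path(d,a) via R0 from blue(d,a)
round 1: derive path(d,d) via R0 from blue(d,d)
round 1: derive path(f,d) via R0 from blue(f,d)
round 1: derive path(h,e) via R0 from blue(h,e)
round 1: derive path(i,h) via R0 from blue(i,h)
round 2: derive path(d,e) via R1 from path(d,a), knows(a,e)
round 2: derive path(d,h) via R1 from path(d,d), knows(d,h)
round 2: derive path(f,h) via R1 from path(f,d), knows(d,h)
round 2: derive path(h,h) via R1 from path(h,e), knows(e,h)

path(h,h)  [via R1]
  path(h,e)  [via R0]
    blue(h,e)  [fact]
  knows(e,h)  [fact]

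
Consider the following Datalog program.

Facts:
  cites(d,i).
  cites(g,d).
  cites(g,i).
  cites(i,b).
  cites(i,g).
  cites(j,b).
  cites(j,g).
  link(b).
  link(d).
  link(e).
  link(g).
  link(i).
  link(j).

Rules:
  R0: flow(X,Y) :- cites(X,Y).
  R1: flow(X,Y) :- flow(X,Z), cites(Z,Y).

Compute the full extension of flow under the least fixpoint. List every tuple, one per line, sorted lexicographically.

round 1: derive flow(d,i) via R0 from cites(d,i)
round 1: derive flow(g,d) via R0 from cites(g,d)
round 1: derive flow(g,i) via R0 from cites(g,i)
round 1: derive flow(i,b) via R0 from cites(i,b)
round 1: derive flow(i,g) via R0 from cites(i,g)
round 1: derive flow(j,b) via R0 from cites(j,b)
round 1: derive flow(j,g) via R0 from cites(j,g)
round 2: derive flow(d,b) via R1 from flow(d,i), cites(i,b)
round 2: derive flow(d,g) via R1 from flow(d,i), cites(i,g)
round 2: derive flow(g,b) via R1 from flow(g,i), cites(i,b)
round 2: derive flow(g,g) via R1 from flow(g,i), cites(i,g)
round 2: derive flow(i,d) via R1 from flow(i,g), cites(g,d)
round 2: derive flow(i,i) via R1 from flow(i,g), cites(g,i)
round 2: derive flow(j,d) via R1 from flow(j,g), cites(g,d)
round 2: derive flow(j,i) via R1 from flow(j,g), cites(g,i)
round 3: derive flow(d,d) via R1 from flow(d,g), cites(g,d)

flow(d,b)
flow(d,d)
flow(d,g)
flow(d,i)
flow(g,b)
flow(g,d)
flow(g,g)
flow(g,i)
flow(i,b)
flow(i,d)
flow(i,g)
flow(i,i)
flow(j,b)
flow(j,d)
flow(j,g)
flow(j,i)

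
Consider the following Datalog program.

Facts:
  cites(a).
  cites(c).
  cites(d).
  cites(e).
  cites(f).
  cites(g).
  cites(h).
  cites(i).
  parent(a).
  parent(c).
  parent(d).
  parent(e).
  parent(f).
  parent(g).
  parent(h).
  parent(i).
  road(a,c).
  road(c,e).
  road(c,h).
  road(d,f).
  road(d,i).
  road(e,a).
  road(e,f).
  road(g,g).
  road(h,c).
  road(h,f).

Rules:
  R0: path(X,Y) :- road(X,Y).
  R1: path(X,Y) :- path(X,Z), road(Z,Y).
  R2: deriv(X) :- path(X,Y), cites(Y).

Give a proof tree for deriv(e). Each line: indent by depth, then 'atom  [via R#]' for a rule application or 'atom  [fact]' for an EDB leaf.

deriv(e)  [via R2]
  path(e,a)  [via R0]
    road(e,a)  [fact]
  cites(a)  [fact]

round 1: derive path(a,c) via R0 from road(a,c)
round 1: derive path(c,e) via R0 from road(c,e)
round 1: derive path(c,h) via R0 from road(c,h)
round 1: derive path(d,f) via R0 from road(d,f)
round 1: derive path(d,i) via R0 from road(d,i)
round 1: derive path(e,a) via R0 from road(e,a)
round 1: derive path(e,f) via R0 from road(e,f)
round 1: derive path(g,g) via R0 from road(g,g)
round 1: derive path(h,c) via R0 from road(h,c)
round 1: derive path(h,f) via R0 from road(h,f)
round 2: derive path(a,e) via R1 from path(a,c), road(c,e)
round 2: derive path(a,h) via R1 from path(a,c), road(c,h)
round 2: derive path(c,a) via R1 from path(c,e), road(e,a)
round 2: derive path(c,c) via R1 from path(c,h), road(h,c)
round 2: derive path(c,f) via R1 from path(c,e), road(e,f)
round 2: derive path(e,c) via R1 from path(e,a), road(a,c)
round 2: derive path(h,e) via R1 from path(h,c), road(c,e)
round 2: derive path(h,h) via R1 from path(h,c), road(c,h)
round 2: derive deriv(a) via R2 from path(a,c), cites(c)
round 2: derive deriv(c) via R2 from path(c,e), cites(e)
round 2: derive deriv(d) via R2 from path(d,f), cites(f)
round 2: derive deriv(e) via R2 from path(e,a), cites(a)
round 2: derive deriv(g) via R2 from path(g,g), cites(g)
round 2: derive deriv(h) via R2 from path(h,c), cites(c)
round 3: derive path(a,a) via R1 from path(a,e), road(e,a)
round 3: derive path(a,f) via R1 from path(a,e), road(e,f)
round 3: derive path(e,e) via R1 from path(e,c), road(c,e)
round 3: derive path(e,h) via R1 from path(e,c), road(c,h)
round 3: derive path(h,a) via R1 from path(h,e), road(e,a)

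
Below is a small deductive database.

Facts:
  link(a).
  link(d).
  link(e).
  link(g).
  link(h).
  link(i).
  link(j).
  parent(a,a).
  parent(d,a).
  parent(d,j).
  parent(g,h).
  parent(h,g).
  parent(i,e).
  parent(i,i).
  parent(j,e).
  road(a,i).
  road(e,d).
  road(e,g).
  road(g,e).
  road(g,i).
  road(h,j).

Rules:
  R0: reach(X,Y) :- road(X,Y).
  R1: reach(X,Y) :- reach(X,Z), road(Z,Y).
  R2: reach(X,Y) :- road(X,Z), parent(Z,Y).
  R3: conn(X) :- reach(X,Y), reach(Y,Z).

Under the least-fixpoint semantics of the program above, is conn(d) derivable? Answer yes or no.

round 1: derive reach(a,i) via R0 from road(a,i)
round 1: derive reach(e,d) via R0 from road(e,d)
round 1: derive reach(e,g) via R0 from road(e,g)
round 1: derive reach(g,e) via R0 from road(g,e)
round 1: derive reach(g,i) via R0 from road(g,i)
round 1: derive reach(h,j) via R0 from road(h,j)
round 1: derive reach(a,e) via R2 from road(a,i), parent(i,e)
round 1: derive reach(e,a) via R2 from road(e,d), parent(d,a)
round 1: derive reach(e,h) via R2 from road(e,g), parent(g,h)
round 1: derive reach(e,j) via R2 from road(e,d), parent(d,j)
round 1: derive reach(h,e) via R2 from road(h,j), parent(j,e)
round 2: derive reach(a,d) via R1 from reach(a,e), road(e,d)
round 2: derive reach(a,g) via R1 from reach(a,e), road(e,g)
round 2: derive reach(e,e) via R1 from reach(e,g), road(g,e)
round 2: derive reach(e,i) via R1 from reach(e,a), road(a,i)
round 2: derive reach(g,d) via R1 from reach(g,e), road(e,d)
round 2: derive reach(g,g) via R1 from reach(g,e), road(e,g)
round 2: derive reach(h,d) via R1 from reach(h,e), road(e,d)
round 2: derive reach(h,g) via R1 from reach(h,e), road(e,g)
round 2: derive conn(a) via R3 from reach(a,e), reach(e,a)
round 2: derive conn(e) via R3 from reach(e,a), reach(a,e)
round 2: derive conn(g) via R3 from reach(g,e), reach(e,a)
round 2: derive conn(h) via R3 from reach(h,e), reach(e,a)
round 3: derive reach(h,i) via R1 from reach(h,g), road(g,i)

no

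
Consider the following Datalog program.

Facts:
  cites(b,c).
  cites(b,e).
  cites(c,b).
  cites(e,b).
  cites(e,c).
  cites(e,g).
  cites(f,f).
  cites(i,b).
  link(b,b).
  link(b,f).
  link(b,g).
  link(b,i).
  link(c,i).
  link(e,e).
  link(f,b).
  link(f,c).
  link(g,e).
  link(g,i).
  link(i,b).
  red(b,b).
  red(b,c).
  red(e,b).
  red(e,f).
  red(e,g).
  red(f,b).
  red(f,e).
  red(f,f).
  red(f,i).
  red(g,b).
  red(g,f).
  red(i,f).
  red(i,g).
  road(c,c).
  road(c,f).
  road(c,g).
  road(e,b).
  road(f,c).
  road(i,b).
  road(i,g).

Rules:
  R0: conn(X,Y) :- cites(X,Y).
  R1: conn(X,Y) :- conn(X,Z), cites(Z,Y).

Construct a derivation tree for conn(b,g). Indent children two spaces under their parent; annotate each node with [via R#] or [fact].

round 1: derive conn(b,c) via R0 from cites(b,c)
round 1: derive conn(b,e) via R0 from cites(b,e)
round 1: derive conn(c,b) via R0 from cites(c,b)
round 1: derive conn(e,b) via R0 from cites(e,b)
round 1: derive conn(e,c) via R0 from cites(e,c)
round 1: derive conn(e,g) via R0 from cites(e,g)
round 1: derive conn(f,f) via R0 from cites(f,f)
round 1: derive conn(i,b) via R0 from cites(i,b)
round 2: derive conn(b,b) via R1 from conn(b,c), cites(c,b)
round 2: derive conn(b,g) via R1 from conn(b,e), cites(e,g)
round 2: derive conn(c,c) via R1 from conn(c,b), cites(b,c)
round 2: derive conn(c,e) via R1 from conn(c,b), cites(b,e)
round 2: derive conn(e,e) via R1 from conn(e,b), cites(b,e)
round 2: derive conn(i,c) via R1 from conn(i,b), cites(b,c)
round 2: derive conn(i,e) via R1 from conn(i,b), cites(b,e)
round 3: derive conn(c,g) via R1 from conn(c,e), cites(e,g)
round 3: derive conn(i,g) via R1 from conn(i,e), cites(e,g)

conn(b,g)  [via R1]
  conn(b,e)  [via R0]
    cites(b,e)  [fact]
  cites(e,g)  [fact]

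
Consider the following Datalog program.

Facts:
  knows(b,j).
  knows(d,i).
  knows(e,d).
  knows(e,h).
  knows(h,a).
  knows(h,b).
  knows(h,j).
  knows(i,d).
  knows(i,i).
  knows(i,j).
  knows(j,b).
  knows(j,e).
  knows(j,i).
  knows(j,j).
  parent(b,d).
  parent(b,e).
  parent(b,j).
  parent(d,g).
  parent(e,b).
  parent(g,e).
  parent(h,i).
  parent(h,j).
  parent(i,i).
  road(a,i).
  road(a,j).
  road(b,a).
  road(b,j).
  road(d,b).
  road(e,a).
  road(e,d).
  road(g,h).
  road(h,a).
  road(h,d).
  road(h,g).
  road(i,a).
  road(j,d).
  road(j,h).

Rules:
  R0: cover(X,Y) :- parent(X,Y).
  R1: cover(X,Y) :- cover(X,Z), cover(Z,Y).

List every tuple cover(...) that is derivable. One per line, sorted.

round 1: derive cover(b,d) via R0 from parent(b,d)
round 1: derive cover(b,e) via R0 from parent(b,e)
round 1: derive cover(b,j) via R0 from parent(b,j)
round 1: derive cover(d,g) via R0 from parent(d,g)
round 1: derive cover(e,b) via R0 from parent(e,b)
round 1: derive cover(g,e) via R0 from parent(g,e)
round 1: derive cover(h,i) via R0 from parent(h,i)
round 1: derive cover(h,j) via R0 from parent(h,j)
round 1: derive cover(i,i) via R0 from parent(i,i)
round 2: derive cover(b,b) via R1 from cover(b,e), cover(e,b)
round 2: derive cover(b,g) via R1 from cover(b,d), cover(d,g)
round 2: derive cover(d,e) via R1 from cover(d,g), cover(g,e)
round 2: derive cover(e,d) via R1 from cover(e,b), cover(b,d)
round 2: derive cover(e,e) via R1 from cover(e,b), cover(b,e)
round 2: derive cover(e,j) via R1 from cover(e,b), cover(b,j)
round 2: derive cover(g,b) via R1 from cover(g,e), cover(e,b)
round 3: derive cover(d,b) via R1 from cover(d,e), cover(e,b)
round 3: derive cover(d,d) via R1 from cover(d,e), cover(e,d)
round 3: derive cover(d,j) via R1 from cover(d,e), cover(e,j)
round 3: derive cover(e,g) via R1 from cover(e,b), cover(b,g)
round 3: derive cover(g,d) via R1 from cover(g,b), cover(b,d)
round 3: derive cover(g,g) via R1 from cover(g,b), cover(b,g)
round 3: derive cover(g,j) via R1 from cover(g,b), cover(b,j)

cover(b,b)
cover(b,d)
cover(b,e)
cover(b,g)
cover(b,j)
cover(d,b)
cover(d,d)
cover(d,e)
cover(d,g)
cover(d,j)
cover(e,b)
cover(e,d)
cover(e,e)
cover(e,g)
cover(e,j)
cover(g,b)
cover(g,d)
cover(g,e)
cover(g,g)
cover(g,j)
cover(h,i)
cover(h,j)
cover(i,i)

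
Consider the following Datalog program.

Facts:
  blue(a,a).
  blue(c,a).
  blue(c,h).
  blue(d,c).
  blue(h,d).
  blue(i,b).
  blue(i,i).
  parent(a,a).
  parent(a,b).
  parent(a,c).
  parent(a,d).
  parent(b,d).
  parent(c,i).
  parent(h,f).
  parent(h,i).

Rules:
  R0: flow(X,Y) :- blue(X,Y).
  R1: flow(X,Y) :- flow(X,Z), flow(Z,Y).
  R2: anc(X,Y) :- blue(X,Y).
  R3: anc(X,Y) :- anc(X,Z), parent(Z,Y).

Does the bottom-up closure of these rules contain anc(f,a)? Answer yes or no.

round 1: derive anc(a,a) via R2 from blue(a,a)
round 1: derive anc(c,a) via R2 from blue(c,a)
round 1: derive anc(c,h) via R2 from blue(c,h)
round 1: derive anc(d,c) via R2 from blue(d,c)
round 1: derive anc(h,d) via R2 from blue(h,d)
round 1: derive anc(i,b) via R2 from blue(i,b)
round 1: derive anc(i,i) via R2 from blue(i,i)
round 2: derive anc(a,b) via R3 from anc(a,a), parent(a,b)
round 2: derive anc(a,c) via R3 from anc(a,a), parent(a,c)
round 2: derive anc(a,d) via R3 from anc(a,a), parent(a,d)
round 2: derive anc(c,b) via R3 from anc(c,a), parent(a,b)
round 2: derive anc(c,c) via R3 from anc(c,a), parent(a,c)
round 2: derive anc(c,d) via R3 from anc(c,a), parent(a,d)
round 2: derive anc(c,f) via R3 from anc(c,h), parent(h,f)
round 2: derive anc(c,i) via R3 from anc(c,h), parent(h,i)
round 2: derive anc(d,i) via R3 from anc(d,c), parent(c,i)
round 2: derive anc(i,d) via R3 from anc(i,b), parent(b,d)
round 3: derive anc(a,i) via R3 from anc(a,c), parent(c,i)

no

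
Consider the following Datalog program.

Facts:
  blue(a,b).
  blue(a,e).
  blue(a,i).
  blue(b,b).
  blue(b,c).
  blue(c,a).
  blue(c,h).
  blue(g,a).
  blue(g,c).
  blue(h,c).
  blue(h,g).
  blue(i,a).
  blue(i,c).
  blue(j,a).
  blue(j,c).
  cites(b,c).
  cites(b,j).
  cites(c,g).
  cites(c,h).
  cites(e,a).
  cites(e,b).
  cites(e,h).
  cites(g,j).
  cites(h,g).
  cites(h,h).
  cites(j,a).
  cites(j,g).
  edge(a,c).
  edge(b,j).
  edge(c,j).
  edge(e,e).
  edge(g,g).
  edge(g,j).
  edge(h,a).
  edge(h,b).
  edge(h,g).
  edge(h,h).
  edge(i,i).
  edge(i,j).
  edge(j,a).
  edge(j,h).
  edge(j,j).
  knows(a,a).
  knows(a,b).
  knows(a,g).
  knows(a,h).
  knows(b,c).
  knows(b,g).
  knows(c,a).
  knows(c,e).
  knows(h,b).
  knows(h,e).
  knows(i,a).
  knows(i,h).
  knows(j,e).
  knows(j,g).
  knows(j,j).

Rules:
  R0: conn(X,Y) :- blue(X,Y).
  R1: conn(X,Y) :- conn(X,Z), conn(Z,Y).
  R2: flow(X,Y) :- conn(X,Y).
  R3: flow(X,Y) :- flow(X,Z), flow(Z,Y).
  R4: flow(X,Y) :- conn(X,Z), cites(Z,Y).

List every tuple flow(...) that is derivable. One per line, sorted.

flow(a,a)
flow(a,b)
flow(a,c)
flow(a,e)
flow(a,g)
flow(a,h)
flow(a,i)
flow(a,j)
flow(b,a)
flow(b,b)
flow(b,c)
flow(b,e)
flow(b,g)
flow(b,h)
flow(b,i)
flow(b,j)
flow(c,a)
flow(c,b)
flow(c,c)
flow(c,e)
flow(c,g)
flow(c,h)
flow(c,i)
flow(c,j)
flow(g,a)
flow(g,b)
flow(g,c)
flow(g,e)
flow(g,g)
flow(g,h)
flow(g,i)
flow(g,j)
flow(h,a)
flow(h,b)
flow(h,c)
flow(h,e)
flow(h,g)
flow(h,h)
flow(h,i)
flow(h,j)
flow(i,a)
flow(i,b)
flow(i,c)
flow(i,e)
flow(i,g)
flow(i,h)
flow(i,i)
flow(i,j)
flow(j,a)
flow(j,b)
flow(j,c)
flow(j,e)
flow(j,g)
flow(j,h)
flow(j,i)
flow(j,j)

round 1: derive conn(a,b) via R0 from blue(a,b)
round 1: derive conn(a,e) via R0 from blue(a,e)
round 1: derive conn(a,i) via R0 from blue(a,i)
round 1: derive conn(b,b) via R0 from blue(b,b)
round 1: derive conn(b,c) via R0 from blue(b,c)
round 1: derive conn(c,a) via R0 from blue(c,a)
round 1: derive conn(c,h) via R0 from blue(c,h)
round 1: derive conn(g,a) via R0 from blue(g,a)
round 1: derive conn(g,c) via R0 from blue(g,c)
round 1: derive conn(h,c) via R0 from blue(h,c)
round 1: derive conn(h,g) via R0 from blue(h,g)
round 1: derive conn(i,a) via R0 from blue(i,a)
round 1: derive conn(i,c) via R0 from blue(i,c)
round 1: derive conn(j,a) via R0 from blue(j,a)
round 1: derive conn(j,c) via R0 from blue(j,c)
round 2: derive conn(a,a) via R1 from conn(a,i), conn(i,a)
round 2: derive conn(a,c) via R1 from conn(a,b), conn(b,c)
round 2: derive conn(b,a) via R1 from conn(b,c), conn(c,a)
round 2: derive conn(b,h) via R1 from conn(b,c), conn(c,h)
round 2: derive conn(c,b) via R1 from conn(c,a), conn(a,b)
round 2: derive conn(c,c) via R1 from conn(c,h), conn(h,c)
round 2: derive conn(c,e) via R1 from conn(c,a), conn(a,e)
round 2: derive conn(c,g) via R1 from conn(c,h), conn(h,g)
round 2: derive conn(c,i) via R1 from conn(c,a), conn(a,i)
round 2: derive conn(g,b) via R1 from conn(g,a), conn(a,b)
round 2: derive conn(g,e) via R1 from conn(g,a), conn(a,e)
round 2: derive conn(g,h) via R1 from conn(g,c), conn(c,h)
round 2: derive conn(g,i) via R1 from conn(g,a), conn(a,i)
round 2: derive conn(h,a) via R1 from conn(h,c), conn(c,a)
round 2: derive conn(h,h) via R1 from conn(h,c), conn(c,h)
round 2: derive conn(i,b) via R1 from conn(i,a), conn(a,b)
round 2: derive conn(i,e) via R1 from conn(i,a), conn(a,e)
round 2: derive conn(i,h) via R1 from conn(i,c), conn(c,h)
round 2: derive conn(i,i) via R1 from conn(i,a), conn(a,i)
round 2: derive conn(j,b) via R1 from conn(j,a), conn(a,b)
round 2: derive conn(j,e) via R1 from conn(j,a), conn(a,e)
round 2: derive conn(j,h) via R1 from conn(j,c), conn(c,h)
round 2: derive conn(j,i) via R1 from conn(j,a), conn(a,i)
round 2: derive flow(a,b) via R2 from conn(a,b)
round 2: derive flow(a,e) via R2 from conn(a,e)
round 2: derive flow(a,i) via R2 from conn(a,i)
round 2: derive flow(b,b) via R2 from conn(b,b)
round 2: derive flow(b,c) via R2 from conn(b,c)
round 2: derive flow(c,a) via R2 from conn(c,a)
round 2: derive flow(c,h) via R2 from conn(c,h)
round 2: derive flow(g,a) via R2 from conn(g,a)
round 2: derive flow(g,c) via R2 from conn(g,c)
round 2: derive flow(h,c) via R2 from conn(h,c)
round 2: derive flow(h,g) via R2 from conn(h,g)
round 2: derive flow(i,a) via R2 from conn(i,a)
round 2: derive flow(i,c) via R2 from conn(i,c)
round 2: derive flow(j,a) via R2 from conn(j,a)
round 2: derive flow(j,c) via R2 from conn(j,c)
round 2: derive flow(a,a) via R4 from conn(a,e), cites(e,a)
round 2: derive flow(a,c) via R4 from conn(a,b), cites(b,c)
round 2: derive flow(a,h) via R4 from conn(a,e), cites(e,h)
round 2: derive flow(a,j) via R4 from conn(a,b), cites(b,j)
round 2: derive flow(b,g) via R4 from conn(b,c), cites(c,g)
round 2: derive flow(b,h) via R4 from conn(b,c), cites(c,h)
round 2: derive flow(b,j) via R4 from conn(b,b), cites(b,j)
round 2: derive flow(c,g) via R4 from conn(c,h), cites(h,g)
round 2: derive flow(g,g) via R4 from conn(g,c), cites(c,g)
round 2: derive flow(g,h) via R4 from conn(g,c), cites(c,h)
round 2: derive flow(h,h) via R4 from conn(h,c), cites(c,h)
round 2: derive flow(h,j) via R4 from conn(h,g), cites(g,j)
round 2: derive flow(i,g) via R4 from conn(i,c), cites(c,g)
round 2: derive flow(i,h) via R4 from conn(i,c), cites(c,h)
round 2: derive flow(j,g) via R4 from conn(j,c), cites(c,g)
round 2: derive flow(j,h) via R4 from conn(j,c), cites(c,h)
round 3: derive conn(a,g) via R1 from conn(a,c), conn(c,g)
round 3: derive conn(a,h) via R1 from conn(a,b), conn(b,h)
round 3: derive conn(b,e) via R1 from conn(b,a), conn(a,e)
round 3: derive conn(b,g) via R1 from conn(b,c), conn(c,g)
round 3: derive conn(b,i) via R1 from conn(b,a), conn(a,i)
round 3: derive conn(g,g) via R1 from conn(g,c), conn(c,g)
round 3: derive conn(h,b) via R1 from conn(h,a), conn(a,b)
round 3: derive conn(h,e) via R1 from conn(h,a), conn(a,e)
round 3: derive conn(h,i) via R1 from conn(h,a), conn(a,i)
round 3: derive conn(i,g) via R1 from conn(i,c), conn(c,g)
round 3: derive conn(j,g) via R1 from conn(j,c), conn(c,g)
round 3: derive flow(b,a) via R2 from conn(b,a)
round 3: derive flow(c,b) via R2 from conn(c,b)
round 3: derive flow(c,c) via R2 from conn(c,c)
round 3: derive flow(c,e) via R2 from conn(c,e)
round 3: derive flow(c,i) via R2 from conn(c,i)
round 3: derive flow(g,b) via R2 from conn(g,b)
round 3: derive flow(g,e) via R2 from conn(g,e)
round 3: derive flow(g,i) via R2 from conn(g,i)
round 3: derive flow(h,a) via R2 from conn(h,a)
round 3: derive flow(i,b) via R2 from conn(i,b)
round 3: derive flow(i,e) via R2 from conn(i,e)
round 3: derive flow(i,i) via R2 from conn(i,i)
round 3: derive flow(j,b) via R2 from conn(j,b)
round 3: derive flow(j,e) via R2 from conn(j,e)
round 3: derive flow(j,i) via R2 from conn(j,i)
round 3: derive flow(a,g) via R3 from flow(a,b), flow(b,g)
round 3: derive flow(c,j) via R3 from flow(c,a), flow(a,j)
round 3: derive flow(g,j) via R3 from flow(g,a), flow(a,j)
round 3: derive flow(i,j) via R3 from flow(i,a), flow(a,j)
round 3: derive flow(j,j) via R3 from flow(j,a), flow(a,j)
round 4: derive flow(b,e) via R2 from conn(b,e)
round 4: derive flow(b,i) via R2 from conn(b,i)
round 4: derive flow(h,b) via R2 from conn(h,b)
round 4: derive flow(h,e) via R2 from conn(h,e)
round 4: derive flow(h,i) via R2 from conn(h,i)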